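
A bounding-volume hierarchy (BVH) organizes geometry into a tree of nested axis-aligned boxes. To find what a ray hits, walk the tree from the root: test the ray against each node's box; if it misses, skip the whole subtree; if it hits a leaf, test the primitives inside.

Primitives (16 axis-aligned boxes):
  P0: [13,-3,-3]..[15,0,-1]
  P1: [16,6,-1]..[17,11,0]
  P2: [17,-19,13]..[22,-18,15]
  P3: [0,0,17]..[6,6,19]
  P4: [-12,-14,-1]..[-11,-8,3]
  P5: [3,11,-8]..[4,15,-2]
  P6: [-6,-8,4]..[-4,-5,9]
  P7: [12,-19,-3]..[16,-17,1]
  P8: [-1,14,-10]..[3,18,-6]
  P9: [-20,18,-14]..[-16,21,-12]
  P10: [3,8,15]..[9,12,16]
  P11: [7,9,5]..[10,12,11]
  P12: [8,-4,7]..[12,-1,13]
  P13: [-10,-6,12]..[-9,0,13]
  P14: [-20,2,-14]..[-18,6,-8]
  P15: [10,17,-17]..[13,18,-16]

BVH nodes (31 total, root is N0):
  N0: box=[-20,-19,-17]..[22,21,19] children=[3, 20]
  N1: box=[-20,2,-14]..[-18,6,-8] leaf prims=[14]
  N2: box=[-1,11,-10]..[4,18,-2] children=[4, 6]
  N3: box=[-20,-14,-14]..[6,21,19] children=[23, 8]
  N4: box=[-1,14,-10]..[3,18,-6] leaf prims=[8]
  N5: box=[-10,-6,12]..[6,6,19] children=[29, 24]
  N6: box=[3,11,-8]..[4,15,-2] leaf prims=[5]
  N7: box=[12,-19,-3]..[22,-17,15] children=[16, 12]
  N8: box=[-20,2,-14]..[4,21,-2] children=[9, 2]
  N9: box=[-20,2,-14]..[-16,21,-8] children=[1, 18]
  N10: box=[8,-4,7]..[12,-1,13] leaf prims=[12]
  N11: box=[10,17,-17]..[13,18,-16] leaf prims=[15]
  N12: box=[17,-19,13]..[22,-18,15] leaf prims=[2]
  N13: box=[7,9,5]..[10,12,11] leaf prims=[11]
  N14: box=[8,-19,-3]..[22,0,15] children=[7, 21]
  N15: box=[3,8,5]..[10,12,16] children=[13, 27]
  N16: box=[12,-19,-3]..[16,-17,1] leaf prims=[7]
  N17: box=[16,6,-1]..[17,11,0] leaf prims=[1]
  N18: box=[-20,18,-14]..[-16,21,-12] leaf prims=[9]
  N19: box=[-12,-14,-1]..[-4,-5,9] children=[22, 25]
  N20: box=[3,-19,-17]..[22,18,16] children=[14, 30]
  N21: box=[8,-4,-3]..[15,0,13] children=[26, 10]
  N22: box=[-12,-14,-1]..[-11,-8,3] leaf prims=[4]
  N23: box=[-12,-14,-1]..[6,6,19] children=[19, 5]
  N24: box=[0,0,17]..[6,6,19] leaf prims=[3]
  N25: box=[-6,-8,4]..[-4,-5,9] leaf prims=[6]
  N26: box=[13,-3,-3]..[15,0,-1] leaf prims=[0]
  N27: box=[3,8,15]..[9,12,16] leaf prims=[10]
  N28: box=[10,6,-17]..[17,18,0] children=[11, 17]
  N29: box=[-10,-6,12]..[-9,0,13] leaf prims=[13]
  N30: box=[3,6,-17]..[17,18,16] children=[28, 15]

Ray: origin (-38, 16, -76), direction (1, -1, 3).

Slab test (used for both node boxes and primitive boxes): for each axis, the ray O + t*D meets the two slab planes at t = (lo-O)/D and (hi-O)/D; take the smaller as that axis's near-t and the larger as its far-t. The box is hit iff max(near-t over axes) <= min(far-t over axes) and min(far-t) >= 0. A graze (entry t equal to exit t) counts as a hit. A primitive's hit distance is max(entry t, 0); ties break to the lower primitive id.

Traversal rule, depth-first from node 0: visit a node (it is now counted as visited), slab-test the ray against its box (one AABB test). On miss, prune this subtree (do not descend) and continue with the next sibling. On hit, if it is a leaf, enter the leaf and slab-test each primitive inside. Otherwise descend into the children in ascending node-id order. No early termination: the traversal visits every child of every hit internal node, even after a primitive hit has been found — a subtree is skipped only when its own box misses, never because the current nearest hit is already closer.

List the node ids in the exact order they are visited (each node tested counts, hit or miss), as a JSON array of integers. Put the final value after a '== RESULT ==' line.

Trace the traversal:
N0 x:[18,60] y:[-5,35] z:[59/3,95/3] -> hit [59/3,95/3], descend [3, 20]
  N3 x:[18,44] y:[-5,30] z:[62/3,95/3] -> hit [62/3,30], descend [8, 23]
    N8 x:[18,42] y:[-5,14] z:[62/3,74/3] -> miss, prune
    N23 x:[26,44] y:[10,30] z:[25,95/3] -> hit [26,30], descend [5, 19]
      N5 x:[28,44] y:[10,22] z:[88/3,95/3] -> miss, prune
      N19 x:[26,34] y:[21,30] z:[25,85/3] -> hit [26,85/3], descend [22, 25]
        N22 x:[26,27] y:[24,30] z:[25,79/3] -> hit [26,79/3] leaf, test {P4@t=26}
        N25 x:[32,34] y:[21,24] z:[80/3,85/3] -> miss, prune
  N20 x:[41,60] y:[-2,35] z:[59/3,92/3] -> miss, prune

Visited [0, 3, 8, 23, 5, 19, 22, 25, 20]. Tests: 9 box, 1 leaf. Nearest: P4.

== RESULT ==
[0, 3, 8, 23, 5, 19, 22, 25, 20]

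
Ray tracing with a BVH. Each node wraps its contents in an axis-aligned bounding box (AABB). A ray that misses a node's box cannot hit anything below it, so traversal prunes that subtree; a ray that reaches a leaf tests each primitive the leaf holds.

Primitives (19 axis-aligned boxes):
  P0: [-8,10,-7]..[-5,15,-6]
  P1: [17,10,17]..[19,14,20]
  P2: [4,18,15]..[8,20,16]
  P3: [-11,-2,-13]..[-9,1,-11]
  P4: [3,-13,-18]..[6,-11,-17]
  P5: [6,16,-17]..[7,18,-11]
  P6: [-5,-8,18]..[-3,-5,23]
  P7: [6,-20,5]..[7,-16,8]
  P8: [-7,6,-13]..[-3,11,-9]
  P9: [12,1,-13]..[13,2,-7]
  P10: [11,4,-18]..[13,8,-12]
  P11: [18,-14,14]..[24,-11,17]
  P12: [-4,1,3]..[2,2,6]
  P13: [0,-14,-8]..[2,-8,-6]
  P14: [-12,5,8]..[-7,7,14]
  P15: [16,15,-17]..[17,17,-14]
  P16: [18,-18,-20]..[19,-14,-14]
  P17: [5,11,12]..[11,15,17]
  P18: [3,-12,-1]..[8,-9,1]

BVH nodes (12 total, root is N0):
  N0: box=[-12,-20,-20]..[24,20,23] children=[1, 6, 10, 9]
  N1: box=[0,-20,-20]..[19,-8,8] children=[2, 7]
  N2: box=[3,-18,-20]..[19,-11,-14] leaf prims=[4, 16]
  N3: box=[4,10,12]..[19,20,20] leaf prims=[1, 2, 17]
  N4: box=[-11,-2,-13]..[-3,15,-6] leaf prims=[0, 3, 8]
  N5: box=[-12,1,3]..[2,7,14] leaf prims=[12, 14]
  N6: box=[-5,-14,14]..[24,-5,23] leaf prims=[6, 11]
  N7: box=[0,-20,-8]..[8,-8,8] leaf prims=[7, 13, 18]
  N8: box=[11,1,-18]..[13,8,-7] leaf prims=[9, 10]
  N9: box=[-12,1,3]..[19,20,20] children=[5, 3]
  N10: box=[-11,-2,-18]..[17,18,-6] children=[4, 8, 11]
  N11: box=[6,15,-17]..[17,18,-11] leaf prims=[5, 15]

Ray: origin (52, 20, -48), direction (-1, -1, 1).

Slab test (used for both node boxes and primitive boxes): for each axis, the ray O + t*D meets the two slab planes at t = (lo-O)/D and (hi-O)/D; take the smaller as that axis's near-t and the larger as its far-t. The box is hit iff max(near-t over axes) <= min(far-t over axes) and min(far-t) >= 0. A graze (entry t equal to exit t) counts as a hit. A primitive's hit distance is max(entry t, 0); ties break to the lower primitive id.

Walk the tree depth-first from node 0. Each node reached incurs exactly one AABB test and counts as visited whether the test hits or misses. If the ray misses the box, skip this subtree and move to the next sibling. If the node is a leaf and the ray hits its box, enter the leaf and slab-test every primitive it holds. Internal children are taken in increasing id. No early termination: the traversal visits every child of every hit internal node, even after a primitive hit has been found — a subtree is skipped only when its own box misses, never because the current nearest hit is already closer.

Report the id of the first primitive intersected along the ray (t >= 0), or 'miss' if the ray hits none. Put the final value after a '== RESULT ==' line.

Trace the traversal:
N0 x:[28,64] y:[0,40] z:[28,71] -> hit [28,40], descend [1, 6, 9, 10]
  N1 x:[33,52] y:[28,40] z:[28,56] -> hit [33,40], descend [2, 7]
    N2 x:[33,49] y:[31,38] z:[28,34] -> hit [33,34] leaf, test {P4(miss), P16@t=34}
    N7 x:[44,52] y:[28,40] z:[40,56] -> miss, prune
  N6 x:[28,57] y:[25,34] z:[62,71] -> miss, prune
  N9 x:[33,64] y:[0,19] z:[51,68] -> miss, prune
  N10 x:[35,63] y:[2,22] z:[30,42] -> miss, prune

Summary -> nodes [0, 1, 2, 7, 6, 9, 10]; box-tests=7; leaf-entries=1; first=P16

== RESULT ==
16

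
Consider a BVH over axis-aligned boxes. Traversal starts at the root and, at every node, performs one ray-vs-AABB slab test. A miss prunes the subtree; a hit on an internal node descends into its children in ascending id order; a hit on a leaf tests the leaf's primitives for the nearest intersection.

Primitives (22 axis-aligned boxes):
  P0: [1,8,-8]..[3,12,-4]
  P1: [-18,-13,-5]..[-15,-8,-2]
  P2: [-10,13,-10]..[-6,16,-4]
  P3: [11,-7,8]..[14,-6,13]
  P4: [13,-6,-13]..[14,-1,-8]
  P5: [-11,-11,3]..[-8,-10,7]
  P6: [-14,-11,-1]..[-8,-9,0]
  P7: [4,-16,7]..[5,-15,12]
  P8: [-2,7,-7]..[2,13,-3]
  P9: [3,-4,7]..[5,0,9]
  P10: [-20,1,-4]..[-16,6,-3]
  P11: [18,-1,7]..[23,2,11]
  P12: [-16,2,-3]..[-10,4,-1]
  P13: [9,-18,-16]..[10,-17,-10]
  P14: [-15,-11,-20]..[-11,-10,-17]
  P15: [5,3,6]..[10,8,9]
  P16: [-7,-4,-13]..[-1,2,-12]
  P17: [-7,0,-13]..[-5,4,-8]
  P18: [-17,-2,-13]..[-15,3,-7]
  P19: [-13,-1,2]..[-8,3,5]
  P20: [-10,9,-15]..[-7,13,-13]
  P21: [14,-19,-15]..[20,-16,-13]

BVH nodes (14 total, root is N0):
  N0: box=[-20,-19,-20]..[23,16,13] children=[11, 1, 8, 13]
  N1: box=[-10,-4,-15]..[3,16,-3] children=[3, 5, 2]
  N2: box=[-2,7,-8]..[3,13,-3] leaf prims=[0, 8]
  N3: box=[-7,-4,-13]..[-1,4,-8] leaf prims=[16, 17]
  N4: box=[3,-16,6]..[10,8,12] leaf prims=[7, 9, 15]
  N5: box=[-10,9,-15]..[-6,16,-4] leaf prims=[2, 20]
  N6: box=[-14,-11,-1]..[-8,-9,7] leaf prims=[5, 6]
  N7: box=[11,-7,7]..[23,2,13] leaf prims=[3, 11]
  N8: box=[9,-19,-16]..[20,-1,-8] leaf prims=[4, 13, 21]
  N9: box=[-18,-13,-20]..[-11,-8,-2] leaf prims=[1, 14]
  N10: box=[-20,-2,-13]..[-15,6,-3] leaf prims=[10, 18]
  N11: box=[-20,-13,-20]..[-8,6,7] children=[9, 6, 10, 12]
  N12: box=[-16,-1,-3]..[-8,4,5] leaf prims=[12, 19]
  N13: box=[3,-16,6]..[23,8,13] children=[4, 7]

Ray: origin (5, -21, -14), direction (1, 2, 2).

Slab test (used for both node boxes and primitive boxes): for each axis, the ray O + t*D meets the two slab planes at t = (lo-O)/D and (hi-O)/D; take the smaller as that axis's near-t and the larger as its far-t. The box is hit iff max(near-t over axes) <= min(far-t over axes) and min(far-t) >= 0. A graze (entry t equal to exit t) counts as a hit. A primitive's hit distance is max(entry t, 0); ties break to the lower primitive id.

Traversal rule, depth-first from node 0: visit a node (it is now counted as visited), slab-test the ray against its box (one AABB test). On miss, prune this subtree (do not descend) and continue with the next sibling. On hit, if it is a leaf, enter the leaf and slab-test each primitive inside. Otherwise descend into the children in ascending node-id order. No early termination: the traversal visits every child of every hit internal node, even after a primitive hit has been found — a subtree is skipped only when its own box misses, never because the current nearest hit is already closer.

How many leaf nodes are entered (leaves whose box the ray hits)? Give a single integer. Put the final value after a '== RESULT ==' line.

Traverse from the root:
N0 x:[-25,18] y:[1,37/2] z:[-3,27/2] -> hit [1,27/2], descend [1, 8, 11, 13]
  N1 x:[-15,-2] y:[17/2,37/2] z:[-1/2,11/2] -> miss, prune
  N8 x:[4,15] y:[1,10] z:[-1,3] -> miss, prune
  N11 x:[-25,-13] y:[4,27/2] z:[-3,21/2] -> miss, prune
  N13 x:[-2,18] y:[5/2,29/2] z:[10,27/2] -> hit [10,27/2], descend [4, 7]
    N4 x:[-2,5] y:[5/2,29/2] z:[10,13] -> miss, prune
    N7 x:[6,18] y:[7,23/2] z:[21/2,27/2] -> hit [21/2,23/2] leaf, test {P3(miss), P11(miss)}

Visited [0, 1, 8, 11, 13, 4, 7]. Tests: 7 box, 1 leaf. Nearest: miss.

== RESULT ==
1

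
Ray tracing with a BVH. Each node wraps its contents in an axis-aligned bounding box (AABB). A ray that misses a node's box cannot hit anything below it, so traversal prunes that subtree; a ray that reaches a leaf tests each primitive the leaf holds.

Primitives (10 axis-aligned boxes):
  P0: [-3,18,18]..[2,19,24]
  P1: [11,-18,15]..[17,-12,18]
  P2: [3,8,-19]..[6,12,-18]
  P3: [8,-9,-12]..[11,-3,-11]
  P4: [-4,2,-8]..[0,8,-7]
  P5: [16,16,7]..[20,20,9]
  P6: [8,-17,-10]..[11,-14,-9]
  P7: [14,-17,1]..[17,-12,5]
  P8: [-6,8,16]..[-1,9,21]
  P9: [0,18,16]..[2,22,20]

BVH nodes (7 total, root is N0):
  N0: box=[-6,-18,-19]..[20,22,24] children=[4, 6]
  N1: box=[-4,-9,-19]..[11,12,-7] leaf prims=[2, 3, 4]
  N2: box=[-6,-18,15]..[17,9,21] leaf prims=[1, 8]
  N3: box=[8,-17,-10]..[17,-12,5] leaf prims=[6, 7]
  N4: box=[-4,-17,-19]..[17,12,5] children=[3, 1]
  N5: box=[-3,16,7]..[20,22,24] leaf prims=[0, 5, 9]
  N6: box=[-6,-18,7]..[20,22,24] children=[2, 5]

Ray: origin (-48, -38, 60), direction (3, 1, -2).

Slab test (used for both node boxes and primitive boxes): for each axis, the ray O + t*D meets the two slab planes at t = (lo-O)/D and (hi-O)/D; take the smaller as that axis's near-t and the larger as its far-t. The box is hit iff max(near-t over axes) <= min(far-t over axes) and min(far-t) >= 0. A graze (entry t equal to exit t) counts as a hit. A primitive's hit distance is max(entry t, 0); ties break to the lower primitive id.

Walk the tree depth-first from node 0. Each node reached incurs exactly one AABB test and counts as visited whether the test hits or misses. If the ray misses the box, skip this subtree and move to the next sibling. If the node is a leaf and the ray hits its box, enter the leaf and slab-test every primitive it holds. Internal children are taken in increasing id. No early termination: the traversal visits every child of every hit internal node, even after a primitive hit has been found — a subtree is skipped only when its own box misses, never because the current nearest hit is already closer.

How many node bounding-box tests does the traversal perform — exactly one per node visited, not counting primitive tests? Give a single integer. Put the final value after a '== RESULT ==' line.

Walk:
N0 x:[14,68/3] y:[20,60] z:[18,79/2] -> hit [20,68/3], descend [4, 6]
  N4 x:[44/3,65/3] y:[21,50] z:[55/2,79/2] -> miss, prune
  N6 x:[14,68/3] y:[20,60] z:[18,53/2] -> hit [20,68/3], descend [2, 5]
    N2 x:[14,65/3] y:[20,47] z:[39/2,45/2] -> hit [20,65/3] leaf, test {P1@t=21, P8(miss)}
    N5 x:[15,68/3] y:[54,60] z:[18,53/2] -> miss, prune

5 AABB tests over nodes [0, 4, 6, 2, 5]; 1 leaf entered; closest P1.

== RESULT ==
5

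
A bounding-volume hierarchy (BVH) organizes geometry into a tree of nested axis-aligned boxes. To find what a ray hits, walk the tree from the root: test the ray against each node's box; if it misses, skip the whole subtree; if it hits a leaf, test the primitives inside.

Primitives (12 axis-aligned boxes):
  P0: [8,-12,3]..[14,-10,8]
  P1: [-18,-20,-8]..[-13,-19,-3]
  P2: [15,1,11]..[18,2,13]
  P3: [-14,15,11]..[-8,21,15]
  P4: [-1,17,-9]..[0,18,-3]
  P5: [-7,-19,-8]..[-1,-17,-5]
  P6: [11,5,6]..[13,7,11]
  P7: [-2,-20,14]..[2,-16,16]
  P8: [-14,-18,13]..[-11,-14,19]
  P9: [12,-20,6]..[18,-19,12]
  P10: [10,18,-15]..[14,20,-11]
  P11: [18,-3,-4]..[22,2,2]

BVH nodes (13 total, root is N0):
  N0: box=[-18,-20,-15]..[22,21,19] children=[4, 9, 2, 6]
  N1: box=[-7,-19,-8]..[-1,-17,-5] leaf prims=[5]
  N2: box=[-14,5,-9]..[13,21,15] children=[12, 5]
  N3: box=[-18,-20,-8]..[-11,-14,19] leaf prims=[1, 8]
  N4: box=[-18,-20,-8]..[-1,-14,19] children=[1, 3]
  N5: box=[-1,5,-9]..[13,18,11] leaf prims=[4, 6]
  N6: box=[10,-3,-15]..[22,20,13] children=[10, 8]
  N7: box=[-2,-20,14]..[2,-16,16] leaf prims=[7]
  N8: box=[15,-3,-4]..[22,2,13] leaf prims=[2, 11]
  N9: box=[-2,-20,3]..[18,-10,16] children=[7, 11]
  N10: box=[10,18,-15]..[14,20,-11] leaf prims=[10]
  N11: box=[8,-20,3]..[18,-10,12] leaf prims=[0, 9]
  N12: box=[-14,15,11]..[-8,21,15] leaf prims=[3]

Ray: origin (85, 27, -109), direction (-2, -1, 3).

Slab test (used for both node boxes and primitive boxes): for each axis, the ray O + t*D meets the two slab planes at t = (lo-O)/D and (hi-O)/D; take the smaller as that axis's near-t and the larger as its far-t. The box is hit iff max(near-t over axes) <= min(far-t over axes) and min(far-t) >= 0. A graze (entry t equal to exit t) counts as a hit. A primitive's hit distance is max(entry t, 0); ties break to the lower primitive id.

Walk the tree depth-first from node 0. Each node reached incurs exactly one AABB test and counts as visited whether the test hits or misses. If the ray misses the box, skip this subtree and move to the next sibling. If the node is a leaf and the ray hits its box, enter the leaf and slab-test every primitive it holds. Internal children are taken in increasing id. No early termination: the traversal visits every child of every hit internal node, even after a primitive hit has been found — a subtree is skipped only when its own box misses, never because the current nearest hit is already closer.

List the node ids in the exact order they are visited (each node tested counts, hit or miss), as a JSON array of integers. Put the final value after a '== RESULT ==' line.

Traverse from the root:
N0 x:[63/2,103/2] y:[6,47] z:[94/3,128/3] -> hit [63/2,128/3], descend [2, 4, 6, 9]
  N2 x:[36,99/2] y:[6,22] z:[100/3,124/3] -> miss, prune
  N4 x:[43,103/2] y:[41,47] z:[101/3,128/3] -> miss, prune
  N6 x:[63/2,75/2] y:[7,30] z:[94/3,122/3] -> miss, prune
  N9 x:[67/2,87/2] y:[37,47] z:[112/3,125/3] -> hit [112/3,125/3], descend [7, 11]
    N7 x:[83/2,87/2] y:[43,47] z:[41,125/3] -> miss, prune
    N11 x:[67/2,77/2] y:[37,47] z:[112/3,121/3] -> hit [112/3,77/2] leaf, test {P0@t=112/3, P9(miss)}

7 AABB tests over nodes [0, 2, 4, 6, 9, 7, 11]; 1 leaf entered; closest P0.

== RESULT ==
[0, 2, 4, 6, 9, 7, 11]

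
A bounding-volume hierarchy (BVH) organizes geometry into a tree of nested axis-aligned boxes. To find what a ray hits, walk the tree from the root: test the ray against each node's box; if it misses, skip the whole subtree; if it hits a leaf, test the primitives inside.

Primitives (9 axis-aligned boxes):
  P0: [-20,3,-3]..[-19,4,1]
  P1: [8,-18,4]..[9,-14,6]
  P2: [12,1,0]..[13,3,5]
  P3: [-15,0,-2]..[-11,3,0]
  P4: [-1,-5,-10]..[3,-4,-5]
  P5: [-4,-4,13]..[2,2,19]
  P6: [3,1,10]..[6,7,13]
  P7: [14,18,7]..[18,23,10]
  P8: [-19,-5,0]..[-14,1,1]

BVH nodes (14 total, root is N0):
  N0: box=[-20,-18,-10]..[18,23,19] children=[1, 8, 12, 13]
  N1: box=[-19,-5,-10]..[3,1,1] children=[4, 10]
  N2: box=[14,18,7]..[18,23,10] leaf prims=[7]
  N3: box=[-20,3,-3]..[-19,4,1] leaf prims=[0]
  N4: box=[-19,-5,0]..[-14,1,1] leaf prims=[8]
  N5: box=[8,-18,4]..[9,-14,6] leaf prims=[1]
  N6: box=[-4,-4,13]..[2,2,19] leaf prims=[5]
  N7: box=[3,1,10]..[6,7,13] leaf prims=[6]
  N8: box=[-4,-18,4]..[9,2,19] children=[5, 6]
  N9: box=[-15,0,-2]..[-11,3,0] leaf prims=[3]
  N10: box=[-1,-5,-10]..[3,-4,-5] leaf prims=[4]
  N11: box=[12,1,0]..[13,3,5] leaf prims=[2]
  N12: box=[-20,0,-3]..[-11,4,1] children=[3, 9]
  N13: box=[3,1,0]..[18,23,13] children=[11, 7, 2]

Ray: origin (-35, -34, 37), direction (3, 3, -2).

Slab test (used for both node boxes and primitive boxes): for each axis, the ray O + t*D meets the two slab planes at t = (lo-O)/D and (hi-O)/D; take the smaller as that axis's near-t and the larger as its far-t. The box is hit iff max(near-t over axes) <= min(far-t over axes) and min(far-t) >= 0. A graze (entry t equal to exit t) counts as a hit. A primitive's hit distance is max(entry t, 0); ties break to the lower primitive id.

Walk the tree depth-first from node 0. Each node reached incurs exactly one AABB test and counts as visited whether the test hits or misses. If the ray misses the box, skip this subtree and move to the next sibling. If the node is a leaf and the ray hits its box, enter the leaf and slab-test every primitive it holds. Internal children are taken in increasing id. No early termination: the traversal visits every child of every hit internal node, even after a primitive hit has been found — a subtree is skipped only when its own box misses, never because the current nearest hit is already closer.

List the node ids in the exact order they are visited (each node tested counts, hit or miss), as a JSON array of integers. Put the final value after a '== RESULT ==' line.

Trace the traversal:
N0 x:[5,53/3] y:[16/3,19] z:[9,47/2] -> hit [9,53/3], descend [1, 8, 12, 13]
  N1 x:[16/3,38/3] y:[29/3,35/3] z:[18,47/2] -> miss, prune
  N8 x:[31/3,44/3] y:[16/3,12] z:[9,33/2] -> hit [31/3,12], descend [5, 6]
    N5 x:[43/3,44/3] y:[16/3,20/3] z:[31/2,33/2] -> miss, prune
    N6 x:[31/3,37/3] y:[10,12] z:[9,12] -> hit [31/3,12] leaf, test {P5@t=31/3}
  N12 x:[5,8] y:[34/3,38/3] z:[18,20] -> miss, prune
  N13 x:[38/3,53/3] y:[35/3,19] z:[12,37/2] -> hit [38/3,53/3], descend [2, 7, 11]
    N2 x:[49/3,53/3] y:[52/3,19] z:[27/2,15] -> miss, prune
    N7 x:[38/3,41/3] y:[35/3,41/3] z:[12,27/2] -> hit [38/3,27/2] leaf, test {P6@t=38/3}
    N11 x:[47/3,16] y:[35/3,37/3] z:[16,37/2] -> miss, prune

order=[0, 1, 8, 5, 6, 12, 13, 2, 7, 11]  |boxes|=10  |leaves|=2  hit=P5

== RESULT ==
[0, 1, 8, 5, 6, 12, 13, 2, 7, 11]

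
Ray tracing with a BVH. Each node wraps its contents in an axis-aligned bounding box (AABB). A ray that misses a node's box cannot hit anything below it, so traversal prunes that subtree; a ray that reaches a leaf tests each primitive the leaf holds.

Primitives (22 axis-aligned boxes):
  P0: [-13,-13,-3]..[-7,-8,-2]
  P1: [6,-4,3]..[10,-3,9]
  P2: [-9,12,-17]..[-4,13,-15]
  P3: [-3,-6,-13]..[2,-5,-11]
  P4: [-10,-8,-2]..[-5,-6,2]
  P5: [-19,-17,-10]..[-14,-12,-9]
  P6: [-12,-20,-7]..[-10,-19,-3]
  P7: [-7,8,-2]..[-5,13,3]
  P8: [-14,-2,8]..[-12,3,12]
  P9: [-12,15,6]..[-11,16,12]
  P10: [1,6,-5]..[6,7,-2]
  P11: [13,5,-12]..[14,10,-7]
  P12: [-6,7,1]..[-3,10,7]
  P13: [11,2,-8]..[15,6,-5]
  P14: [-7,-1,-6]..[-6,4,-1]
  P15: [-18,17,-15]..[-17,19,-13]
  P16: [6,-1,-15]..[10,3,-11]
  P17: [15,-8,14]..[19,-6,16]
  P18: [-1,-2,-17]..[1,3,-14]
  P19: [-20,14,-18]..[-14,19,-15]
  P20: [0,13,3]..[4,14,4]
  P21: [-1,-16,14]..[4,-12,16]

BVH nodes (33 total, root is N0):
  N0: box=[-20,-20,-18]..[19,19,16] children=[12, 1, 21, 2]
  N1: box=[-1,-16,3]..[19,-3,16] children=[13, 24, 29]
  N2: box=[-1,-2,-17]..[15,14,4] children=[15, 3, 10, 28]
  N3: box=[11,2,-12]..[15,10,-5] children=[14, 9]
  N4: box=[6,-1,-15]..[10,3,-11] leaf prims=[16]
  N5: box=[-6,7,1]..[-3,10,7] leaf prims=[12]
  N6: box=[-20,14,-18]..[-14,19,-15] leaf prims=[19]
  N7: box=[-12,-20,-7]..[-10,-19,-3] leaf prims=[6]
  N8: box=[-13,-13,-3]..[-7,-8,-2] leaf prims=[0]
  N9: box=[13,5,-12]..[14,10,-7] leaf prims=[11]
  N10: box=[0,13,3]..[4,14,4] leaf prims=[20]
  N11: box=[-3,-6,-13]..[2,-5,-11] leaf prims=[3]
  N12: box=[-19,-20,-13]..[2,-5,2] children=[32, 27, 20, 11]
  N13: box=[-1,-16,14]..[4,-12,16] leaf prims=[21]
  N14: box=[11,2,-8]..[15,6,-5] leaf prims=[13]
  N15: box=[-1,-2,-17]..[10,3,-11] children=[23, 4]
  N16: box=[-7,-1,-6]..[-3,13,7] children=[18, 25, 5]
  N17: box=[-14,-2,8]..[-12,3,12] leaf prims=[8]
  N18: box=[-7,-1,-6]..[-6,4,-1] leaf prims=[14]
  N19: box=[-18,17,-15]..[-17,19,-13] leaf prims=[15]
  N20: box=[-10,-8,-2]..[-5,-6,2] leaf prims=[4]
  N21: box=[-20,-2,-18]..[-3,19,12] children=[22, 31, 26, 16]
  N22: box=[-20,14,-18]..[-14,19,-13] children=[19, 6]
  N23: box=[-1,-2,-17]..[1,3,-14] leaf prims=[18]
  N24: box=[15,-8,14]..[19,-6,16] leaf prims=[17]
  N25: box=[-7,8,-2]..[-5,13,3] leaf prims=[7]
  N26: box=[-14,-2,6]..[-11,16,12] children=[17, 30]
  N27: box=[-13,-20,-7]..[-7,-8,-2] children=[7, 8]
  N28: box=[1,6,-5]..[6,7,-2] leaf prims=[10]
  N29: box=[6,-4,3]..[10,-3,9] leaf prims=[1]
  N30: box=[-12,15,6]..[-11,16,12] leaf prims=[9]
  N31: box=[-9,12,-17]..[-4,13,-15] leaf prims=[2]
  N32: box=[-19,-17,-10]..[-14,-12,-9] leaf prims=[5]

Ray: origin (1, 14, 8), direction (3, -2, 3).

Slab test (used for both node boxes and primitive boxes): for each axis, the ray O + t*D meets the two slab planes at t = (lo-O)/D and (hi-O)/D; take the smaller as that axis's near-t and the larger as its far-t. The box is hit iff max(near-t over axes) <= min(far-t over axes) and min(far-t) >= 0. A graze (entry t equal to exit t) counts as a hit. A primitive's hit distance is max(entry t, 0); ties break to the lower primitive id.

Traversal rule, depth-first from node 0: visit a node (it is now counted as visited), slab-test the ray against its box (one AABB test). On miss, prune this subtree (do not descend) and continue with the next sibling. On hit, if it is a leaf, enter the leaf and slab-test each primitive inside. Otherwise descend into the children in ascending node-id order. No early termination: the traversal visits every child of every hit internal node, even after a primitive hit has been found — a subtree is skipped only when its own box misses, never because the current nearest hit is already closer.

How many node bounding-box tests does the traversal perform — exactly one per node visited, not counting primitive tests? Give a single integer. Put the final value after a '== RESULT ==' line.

Trace the traversal:
N0 x:[-7,6] y:[-5/2,17] z:[-26/3,8/3] -> hit [-5/2,8/3], descend [1, 2, 12, 21]
  N1 x:[-2/3,6] y:[17/2,15] z:[-5/3,8/3] -> miss, prune
  N2 x:[-2/3,14/3] y:[0,8] z:[-25/3,-4/3] -> miss, prune
  N12 x:[-20/3,1/3] y:[19/2,17] z:[-7,-2] -> miss, prune
  N21 x:[-7,-4/3] y:[-5/2,8] z:[-26/3,4/3] -> miss, prune

5 AABB tests over nodes [0, 1, 2, 12, 21]; 0 leaves entered; closest miss.

== RESULT ==
5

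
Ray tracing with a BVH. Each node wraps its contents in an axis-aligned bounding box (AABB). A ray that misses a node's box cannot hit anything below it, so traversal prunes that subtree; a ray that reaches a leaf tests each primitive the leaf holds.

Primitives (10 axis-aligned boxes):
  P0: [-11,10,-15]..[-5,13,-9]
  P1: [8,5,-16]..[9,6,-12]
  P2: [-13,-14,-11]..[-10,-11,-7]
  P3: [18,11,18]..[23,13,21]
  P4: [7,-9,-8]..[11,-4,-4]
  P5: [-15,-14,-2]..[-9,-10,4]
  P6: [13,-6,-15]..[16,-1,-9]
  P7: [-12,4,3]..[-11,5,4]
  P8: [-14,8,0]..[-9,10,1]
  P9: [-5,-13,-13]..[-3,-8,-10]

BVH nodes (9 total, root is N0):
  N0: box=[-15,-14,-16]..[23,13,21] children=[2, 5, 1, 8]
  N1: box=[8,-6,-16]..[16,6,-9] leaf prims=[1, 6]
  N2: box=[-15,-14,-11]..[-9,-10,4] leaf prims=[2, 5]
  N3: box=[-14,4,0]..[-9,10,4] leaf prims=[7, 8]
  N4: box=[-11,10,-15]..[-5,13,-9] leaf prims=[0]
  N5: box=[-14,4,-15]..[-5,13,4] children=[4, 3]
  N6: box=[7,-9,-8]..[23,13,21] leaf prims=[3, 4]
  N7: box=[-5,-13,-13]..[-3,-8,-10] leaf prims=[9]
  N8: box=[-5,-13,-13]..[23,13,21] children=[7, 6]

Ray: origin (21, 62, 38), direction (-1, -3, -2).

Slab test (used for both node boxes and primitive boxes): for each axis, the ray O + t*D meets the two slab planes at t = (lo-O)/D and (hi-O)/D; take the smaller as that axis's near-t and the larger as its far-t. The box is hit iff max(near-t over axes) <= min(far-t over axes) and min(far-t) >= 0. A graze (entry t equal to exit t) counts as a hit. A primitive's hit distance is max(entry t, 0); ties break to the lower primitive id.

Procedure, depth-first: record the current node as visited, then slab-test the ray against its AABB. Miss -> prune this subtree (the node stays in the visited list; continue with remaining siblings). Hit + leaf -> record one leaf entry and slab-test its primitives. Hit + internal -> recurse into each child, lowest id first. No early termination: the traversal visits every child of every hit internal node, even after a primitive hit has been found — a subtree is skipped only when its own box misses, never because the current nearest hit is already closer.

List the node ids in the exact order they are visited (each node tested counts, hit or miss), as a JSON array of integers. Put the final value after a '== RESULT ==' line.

Traverse from the root:
N0 x:[-2,36] y:[49/3,76/3] z:[17/2,27] -> hit [49/3,76/3], descend [1, 2, 5, 8]
  N1 x:[5,13] y:[56/3,68/3] z:[47/2,27] -> miss, prune
  N2 x:[30,36] y:[24,76/3] z:[17,49/2] -> miss, prune
  N5 x:[26,35] y:[49/3,58/3] z:[17,53/2] -> miss, prune
  N8 x:[-2,26] y:[49/3,25] z:[17/2,51/2] -> hit [49/3,25], descend [6, 7]
    N6 x:[-2,14] y:[49/3,71/3] z:[17/2,23] -> miss, prune
    N7 x:[24,26] y:[70/3,25] z:[24,51/2] -> hit [24,25] leaf, test {P9@t=24}

Summary -> nodes [0, 1, 2, 5, 8, 6, 7]; box-tests=7; leaf-entries=1; first=P9

== RESULT ==
[0, 1, 2, 5, 8, 6, 7]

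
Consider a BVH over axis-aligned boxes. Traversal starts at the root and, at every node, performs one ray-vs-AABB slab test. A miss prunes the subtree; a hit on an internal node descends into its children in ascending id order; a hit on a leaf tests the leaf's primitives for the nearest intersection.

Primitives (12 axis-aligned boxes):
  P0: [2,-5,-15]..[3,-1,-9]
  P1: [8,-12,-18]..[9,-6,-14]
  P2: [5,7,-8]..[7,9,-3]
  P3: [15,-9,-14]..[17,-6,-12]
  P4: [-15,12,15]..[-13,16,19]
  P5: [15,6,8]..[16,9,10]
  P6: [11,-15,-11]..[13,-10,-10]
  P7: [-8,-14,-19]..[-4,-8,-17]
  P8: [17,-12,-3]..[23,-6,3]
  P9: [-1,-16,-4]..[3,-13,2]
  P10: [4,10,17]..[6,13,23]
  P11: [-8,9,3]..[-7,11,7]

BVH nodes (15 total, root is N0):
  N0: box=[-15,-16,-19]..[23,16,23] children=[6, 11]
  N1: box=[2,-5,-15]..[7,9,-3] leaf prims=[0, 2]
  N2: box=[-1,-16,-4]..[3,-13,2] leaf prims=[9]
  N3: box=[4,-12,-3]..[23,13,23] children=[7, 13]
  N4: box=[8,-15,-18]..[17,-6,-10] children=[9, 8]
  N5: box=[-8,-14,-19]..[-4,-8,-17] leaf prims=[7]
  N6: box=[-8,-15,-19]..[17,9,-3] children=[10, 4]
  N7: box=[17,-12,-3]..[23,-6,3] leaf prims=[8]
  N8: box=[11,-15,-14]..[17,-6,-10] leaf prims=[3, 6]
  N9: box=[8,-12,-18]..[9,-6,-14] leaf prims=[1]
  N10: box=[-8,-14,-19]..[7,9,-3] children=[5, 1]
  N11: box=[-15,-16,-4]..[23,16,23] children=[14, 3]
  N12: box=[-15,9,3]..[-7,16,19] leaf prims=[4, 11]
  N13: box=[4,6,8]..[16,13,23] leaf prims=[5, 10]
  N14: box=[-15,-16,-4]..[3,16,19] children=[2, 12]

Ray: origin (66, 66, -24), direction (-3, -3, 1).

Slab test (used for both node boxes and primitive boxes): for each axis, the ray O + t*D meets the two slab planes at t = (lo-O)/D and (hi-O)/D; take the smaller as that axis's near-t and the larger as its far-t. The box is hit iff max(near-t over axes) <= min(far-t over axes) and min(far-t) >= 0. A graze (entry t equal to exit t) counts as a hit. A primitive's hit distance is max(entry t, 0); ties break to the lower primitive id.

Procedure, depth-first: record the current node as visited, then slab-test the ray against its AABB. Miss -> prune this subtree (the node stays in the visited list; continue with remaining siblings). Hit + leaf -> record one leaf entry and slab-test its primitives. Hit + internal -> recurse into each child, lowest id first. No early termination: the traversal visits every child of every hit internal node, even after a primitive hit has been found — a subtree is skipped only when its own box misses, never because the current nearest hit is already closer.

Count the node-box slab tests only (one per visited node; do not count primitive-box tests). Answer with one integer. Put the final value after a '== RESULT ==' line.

Walk:
N0 x:[43/3,27] y:[50/3,82/3] z:[5,47] -> hit [50/3,27], descend [6, 11]
  N6 x:[49/3,74/3] y:[19,27] z:[5,21] -> hit [19,21], descend [4, 10]
    N4 x:[49/3,58/3] y:[24,27] z:[6,14] -> miss, prune
    N10 x:[59/3,74/3] y:[19,80/3] z:[5,21] -> hit [59/3,21], descend [1, 5]
      N1 x:[59/3,64/3] y:[19,71/3] z:[9,21] -> hit [59/3,21] leaf, test {P0(miss), P2@t=59/3}
      N5 x:[70/3,74/3] y:[74/3,80/3] z:[5,7] -> miss, prune
  N11 x:[43/3,27] y:[50/3,82/3] z:[20,47] -> hit [20,27], descend [3, 14]
    N3 x:[43/3,62/3] y:[53/3,26] z:[21,47] -> miss, prune
    N14 x:[21,27] y:[50/3,82/3] z:[20,43] -> hit [21,27], descend [2, 12]
      N2 x:[21,67/3] y:[79/3,82/3] z:[20,26] -> miss, prune
      N12 x:[73/3,27] y:[50/3,19] z:[27,43] -> miss, prune

Summary -> nodes [0, 6, 4, 10, 1, 5, 11, 3, 14, 2, 12]; box-tests=11; leaf-entries=1; first=P2

== RESULT ==
11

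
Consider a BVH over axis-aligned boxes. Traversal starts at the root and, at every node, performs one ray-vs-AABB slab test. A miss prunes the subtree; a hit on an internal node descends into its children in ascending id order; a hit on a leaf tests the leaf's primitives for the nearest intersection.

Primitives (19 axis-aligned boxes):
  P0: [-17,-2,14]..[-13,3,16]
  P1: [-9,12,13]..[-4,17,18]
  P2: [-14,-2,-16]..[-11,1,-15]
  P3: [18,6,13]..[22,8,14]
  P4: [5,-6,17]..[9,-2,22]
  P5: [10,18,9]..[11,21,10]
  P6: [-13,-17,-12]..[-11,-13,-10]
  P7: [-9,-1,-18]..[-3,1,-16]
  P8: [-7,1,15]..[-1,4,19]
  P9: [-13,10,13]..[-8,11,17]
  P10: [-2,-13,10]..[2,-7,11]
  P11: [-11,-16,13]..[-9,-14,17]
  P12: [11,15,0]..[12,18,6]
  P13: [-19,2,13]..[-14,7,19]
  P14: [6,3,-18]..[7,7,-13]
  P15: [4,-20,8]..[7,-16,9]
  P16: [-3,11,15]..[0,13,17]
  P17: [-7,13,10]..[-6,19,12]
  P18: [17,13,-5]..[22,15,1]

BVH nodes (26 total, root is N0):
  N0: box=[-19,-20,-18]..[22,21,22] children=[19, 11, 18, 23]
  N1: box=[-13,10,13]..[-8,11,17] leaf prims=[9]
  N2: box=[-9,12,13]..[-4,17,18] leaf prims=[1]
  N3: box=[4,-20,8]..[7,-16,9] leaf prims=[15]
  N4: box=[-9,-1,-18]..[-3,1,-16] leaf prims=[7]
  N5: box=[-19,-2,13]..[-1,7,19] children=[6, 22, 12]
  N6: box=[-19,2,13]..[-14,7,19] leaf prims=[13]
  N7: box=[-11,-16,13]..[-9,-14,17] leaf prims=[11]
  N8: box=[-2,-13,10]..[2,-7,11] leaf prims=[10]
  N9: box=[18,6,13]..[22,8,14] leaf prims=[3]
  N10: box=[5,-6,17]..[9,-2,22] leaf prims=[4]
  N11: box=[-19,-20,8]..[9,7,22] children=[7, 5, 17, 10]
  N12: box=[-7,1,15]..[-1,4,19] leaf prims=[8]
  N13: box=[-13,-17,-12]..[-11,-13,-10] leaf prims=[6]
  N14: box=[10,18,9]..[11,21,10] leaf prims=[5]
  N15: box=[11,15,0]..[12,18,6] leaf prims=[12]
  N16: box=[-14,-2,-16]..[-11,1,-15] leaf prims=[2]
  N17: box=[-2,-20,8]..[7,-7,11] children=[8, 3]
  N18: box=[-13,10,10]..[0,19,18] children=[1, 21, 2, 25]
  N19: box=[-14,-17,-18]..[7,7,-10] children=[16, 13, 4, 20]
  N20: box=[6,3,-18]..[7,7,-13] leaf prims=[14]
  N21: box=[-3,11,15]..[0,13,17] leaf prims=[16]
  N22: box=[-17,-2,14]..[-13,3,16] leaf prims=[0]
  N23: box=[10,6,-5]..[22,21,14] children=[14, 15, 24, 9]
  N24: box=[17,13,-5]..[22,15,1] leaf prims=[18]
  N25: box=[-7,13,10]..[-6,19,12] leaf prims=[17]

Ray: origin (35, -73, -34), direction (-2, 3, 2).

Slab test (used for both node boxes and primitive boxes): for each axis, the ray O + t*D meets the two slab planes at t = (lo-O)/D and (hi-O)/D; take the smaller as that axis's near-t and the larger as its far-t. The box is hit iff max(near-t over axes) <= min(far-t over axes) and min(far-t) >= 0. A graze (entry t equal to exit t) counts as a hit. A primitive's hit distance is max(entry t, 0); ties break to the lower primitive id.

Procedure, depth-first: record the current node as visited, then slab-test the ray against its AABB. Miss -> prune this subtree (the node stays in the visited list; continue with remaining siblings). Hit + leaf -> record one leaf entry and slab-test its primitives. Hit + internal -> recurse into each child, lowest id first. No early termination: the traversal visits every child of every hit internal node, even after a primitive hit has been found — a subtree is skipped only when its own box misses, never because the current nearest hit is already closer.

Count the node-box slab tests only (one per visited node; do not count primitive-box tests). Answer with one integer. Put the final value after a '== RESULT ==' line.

Traverse from the root:
N0 x:[13/2,27] y:[53/3,94/3] z:[8,28] -> hit [53/3,27], descend [11, 18, 19, 23]
  N11 x:[13,27] y:[53/3,80/3] z:[21,28] -> hit [21,80/3], descend [5, 7, 10, 17]
    N5 x:[18,27] y:[71/3,80/3] z:[47/2,53/2] -> hit [71/3,53/2], descend [6, 12, 22]
      N6 x:[49/2,27] y:[25,80/3] z:[47/2,53/2] -> hit [25,53/2] leaf, test {P13@t=25}
      N12 x:[18,21] y:[74/3,77/3] z:[49/2,53/2] -> miss, prune
      N22 x:[24,26] y:[71/3,76/3] z:[24,25] -> hit [24,25] leaf, test {P0@t=24}
    N7 x:[22,23] y:[19,59/3] z:[47/2,51/2] -> miss, prune
    N10 x:[13,15] y:[67/3,71/3] z:[51/2,28] -> miss, prune
    N17 x:[14,37/2] y:[53/3,22] z:[21,45/2] -> miss, prune
  N18 x:[35/2,24] y:[83/3,92/3] z:[22,26] -> miss, prune
  N19 x:[14,49/2] y:[56/3,80/3] z:[8,12] -> miss, prune
  N23 x:[13/2,25/2] y:[79/3,94/3] z:[29/2,24] -> miss, prune

Summary -> nodes [0, 11, 5, 6, 12, 22, 7, 10, 17, 18, 19, 23]; box-tests=12; leaf-entries=2; first=P0

== RESULT ==
12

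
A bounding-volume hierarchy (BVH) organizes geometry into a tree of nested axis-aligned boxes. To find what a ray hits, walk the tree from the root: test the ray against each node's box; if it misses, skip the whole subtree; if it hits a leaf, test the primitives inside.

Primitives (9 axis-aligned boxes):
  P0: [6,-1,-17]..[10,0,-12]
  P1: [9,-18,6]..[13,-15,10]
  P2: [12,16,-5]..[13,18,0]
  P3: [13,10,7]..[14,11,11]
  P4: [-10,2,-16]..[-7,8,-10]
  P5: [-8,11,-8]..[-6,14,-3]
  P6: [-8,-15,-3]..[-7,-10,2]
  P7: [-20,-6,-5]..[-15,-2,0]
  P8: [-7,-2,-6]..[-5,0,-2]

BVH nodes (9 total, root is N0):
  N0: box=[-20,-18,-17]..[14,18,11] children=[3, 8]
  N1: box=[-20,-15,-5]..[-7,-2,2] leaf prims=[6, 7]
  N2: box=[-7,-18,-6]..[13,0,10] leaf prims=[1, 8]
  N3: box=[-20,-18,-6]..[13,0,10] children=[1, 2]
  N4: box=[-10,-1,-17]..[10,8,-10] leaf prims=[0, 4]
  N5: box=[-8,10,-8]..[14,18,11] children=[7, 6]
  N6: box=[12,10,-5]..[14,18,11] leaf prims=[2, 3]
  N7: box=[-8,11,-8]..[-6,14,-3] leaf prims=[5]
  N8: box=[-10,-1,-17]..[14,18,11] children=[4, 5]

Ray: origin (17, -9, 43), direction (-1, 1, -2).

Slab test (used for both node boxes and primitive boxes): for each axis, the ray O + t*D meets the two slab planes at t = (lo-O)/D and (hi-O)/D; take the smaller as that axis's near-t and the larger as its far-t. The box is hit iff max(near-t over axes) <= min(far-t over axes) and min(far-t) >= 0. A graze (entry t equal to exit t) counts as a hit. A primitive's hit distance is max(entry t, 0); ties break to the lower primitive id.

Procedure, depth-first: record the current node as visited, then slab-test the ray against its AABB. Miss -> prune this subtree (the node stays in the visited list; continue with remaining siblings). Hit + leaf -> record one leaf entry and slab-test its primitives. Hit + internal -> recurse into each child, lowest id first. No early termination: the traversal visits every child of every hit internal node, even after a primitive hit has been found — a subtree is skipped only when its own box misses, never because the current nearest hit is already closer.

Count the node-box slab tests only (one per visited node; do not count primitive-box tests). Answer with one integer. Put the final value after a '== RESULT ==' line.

Walk:
N0 x:[3,37] y:[-9,27] z:[16,30] -> hit [16,27], descend [3, 8]
  N3 x:[4,37] y:[-9,9] z:[33/2,49/2] -> miss, prune
  N8 x:[3,27] y:[8,27] z:[16,30] -> hit [16,27], descend [4, 5]
    N4 x:[7,27] y:[8,17] z:[53/2,30] -> miss, prune
    N5 x:[3,25] y:[19,27] z:[16,51/2] -> hit [19,25], descend [6, 7]
      N6 x:[3,5] y:[19,27] z:[16,24] -> miss, prune
      N7 x:[23,25] y:[20,23] z:[23,51/2] -> hit [23,23] leaf, test {P5@t=23}

7 AABB tests over nodes [0, 3, 8, 4, 5, 6, 7]; 1 leaf entered; closest P5.

== RESULT ==
7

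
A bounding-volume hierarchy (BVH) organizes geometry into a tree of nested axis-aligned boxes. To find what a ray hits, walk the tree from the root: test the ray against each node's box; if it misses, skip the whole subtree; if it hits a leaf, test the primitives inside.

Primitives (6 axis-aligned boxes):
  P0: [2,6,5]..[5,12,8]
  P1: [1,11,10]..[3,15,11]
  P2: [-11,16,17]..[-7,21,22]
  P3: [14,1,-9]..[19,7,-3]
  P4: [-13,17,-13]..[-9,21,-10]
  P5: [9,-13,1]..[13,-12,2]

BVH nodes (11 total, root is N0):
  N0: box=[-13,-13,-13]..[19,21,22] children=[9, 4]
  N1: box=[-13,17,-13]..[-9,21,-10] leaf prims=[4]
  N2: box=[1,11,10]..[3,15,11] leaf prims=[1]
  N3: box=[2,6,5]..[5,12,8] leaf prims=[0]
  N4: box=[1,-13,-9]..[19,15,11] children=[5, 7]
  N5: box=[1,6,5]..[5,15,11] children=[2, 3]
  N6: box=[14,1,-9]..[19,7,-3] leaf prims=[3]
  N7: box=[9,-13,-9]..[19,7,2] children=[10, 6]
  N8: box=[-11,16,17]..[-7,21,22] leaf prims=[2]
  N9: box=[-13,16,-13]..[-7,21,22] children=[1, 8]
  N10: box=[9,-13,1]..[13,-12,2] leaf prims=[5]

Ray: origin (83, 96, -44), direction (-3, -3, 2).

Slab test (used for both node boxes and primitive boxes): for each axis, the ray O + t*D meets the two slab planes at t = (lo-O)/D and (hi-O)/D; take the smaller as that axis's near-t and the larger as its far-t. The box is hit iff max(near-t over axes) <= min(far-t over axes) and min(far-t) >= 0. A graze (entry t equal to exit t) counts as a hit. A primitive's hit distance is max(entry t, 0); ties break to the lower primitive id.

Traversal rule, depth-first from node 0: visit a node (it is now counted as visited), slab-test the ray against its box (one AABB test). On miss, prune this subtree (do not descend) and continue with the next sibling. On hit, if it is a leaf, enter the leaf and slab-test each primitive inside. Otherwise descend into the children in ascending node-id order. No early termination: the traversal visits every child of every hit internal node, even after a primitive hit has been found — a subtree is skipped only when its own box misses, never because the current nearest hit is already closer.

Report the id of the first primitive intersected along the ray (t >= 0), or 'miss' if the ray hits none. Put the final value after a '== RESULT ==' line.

Traverse from the root:
N0 x:[64/3,32] y:[25,109/3] z:[31/2,33] -> hit [25,32], descend [4, 9]
  N4 x:[64/3,82/3] y:[27,109/3] z:[35/2,55/2] -> hit [27,82/3], descend [5, 7]
    N5 x:[26,82/3] y:[27,30] z:[49/2,55/2] -> hit [27,82/3], descend [2, 3]
      N2 x:[80/3,82/3] y:[27,85/3] z:[27,55/2] -> hit [27,82/3] leaf, test {P1@t=27}
      N3 x:[26,27] y:[28,30] z:[49/2,26] -> miss, prune
    N7 x:[64/3,74/3] y:[89/3,109/3] z:[35/2,23] -> miss, prune
  N9 x:[30,32] y:[25,80/3] z:[31/2,33] -> miss, prune

Summary -> nodes [0, 4, 5, 2, 3, 7, 9]; box-tests=7; leaf-entries=1; first=P1

== RESULT ==
1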